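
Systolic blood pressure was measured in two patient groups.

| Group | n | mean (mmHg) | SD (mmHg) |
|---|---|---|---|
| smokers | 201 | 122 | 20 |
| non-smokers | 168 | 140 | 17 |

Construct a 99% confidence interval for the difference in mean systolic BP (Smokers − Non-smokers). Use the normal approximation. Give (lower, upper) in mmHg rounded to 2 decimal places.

SE₁ = s₁/√n₁ = 20/√201 = 1.4107; SE₂ = 17/√168 = 1.3116.
Independent samples, unequal variances: SE_diff = √(SE₁² + SE₂²) = √(1.99007449 + 1.72029456) = 1.9262.
z* = 2.576, so margin of error = 2.576 × 1.9262 = 4.9619.
Difference in means = 122 − 140 = -18.0000.
-18.0000 ± 4.9619 → (-22.96, -13.04).

(-22.96, -13.04)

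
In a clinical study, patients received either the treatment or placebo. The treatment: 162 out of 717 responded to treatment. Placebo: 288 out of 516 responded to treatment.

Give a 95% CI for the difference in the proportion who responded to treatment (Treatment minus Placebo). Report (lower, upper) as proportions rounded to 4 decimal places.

(-0.3849, -0.2795)

First, p̂₁ = 162/717 = 0.2259; p̂₂ = 288/516 = 0.5581.
The two standard errors are √(0.2259×0.7741/717) = 0.01562 and √(0.5581×0.4419/516) = 0.02186.
Because the samples are independent, SE_diff = √(0.01562² + 0.02186²) = 0.02687.
Using z* = 1.960 for 95%, ME = 1.960 × 0.02687 = 0.05267.
p̂₁ − p̂₂ = -0.3322; interval -0.3322 ± 0.05267 gives (-0.3849, -0.2795).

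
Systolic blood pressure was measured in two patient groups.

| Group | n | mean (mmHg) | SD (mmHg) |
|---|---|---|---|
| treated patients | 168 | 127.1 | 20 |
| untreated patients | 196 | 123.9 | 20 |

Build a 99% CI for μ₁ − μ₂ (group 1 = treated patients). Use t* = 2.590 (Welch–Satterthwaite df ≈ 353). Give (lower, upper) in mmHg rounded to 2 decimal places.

(-2.25, 8.65)

Per-group SEs: s₁/√n₁ = 20/√168 = 1.5430, s₂/√n₂ = 20/√196 = 1.4286.
Unpooled SE of the difference: √(2.380849 + 2.04089796) = 2.1028.
Margin of error = t* · SE = 2.590 × 2.1028 = 5.4463.
x̄₁ − x̄₂ = 127.1 − 123.9 = 3.2000.
CI: 3.2000 ± 5.4463 = (-2.25, 8.65).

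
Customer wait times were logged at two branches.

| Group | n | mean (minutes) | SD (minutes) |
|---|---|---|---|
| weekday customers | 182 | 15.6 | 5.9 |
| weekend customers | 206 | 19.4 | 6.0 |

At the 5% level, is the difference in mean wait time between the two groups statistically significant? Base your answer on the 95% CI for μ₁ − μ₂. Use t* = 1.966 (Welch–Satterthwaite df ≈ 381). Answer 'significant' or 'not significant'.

significant

Per-group SEs: s₁/√n₁ = 5.9/√182 = 0.4373, s₂/√n₂ = 6.0/√206 = 0.4180.
Unpooled SE of the difference: √(0.19123129 + 0.174724) = 0.6049.
Margin of error = t* · SE = 1.966 × 0.6049 = 1.1892.
x̄₁ − x̄₂ = 15.6 − 19.4 = -3.8000.
CI: -3.8000 ± 1.1892 = (-4.9892, -2.6108).
The interval (-4.9892, -2.6108) does not contain 0, so the difference is significant.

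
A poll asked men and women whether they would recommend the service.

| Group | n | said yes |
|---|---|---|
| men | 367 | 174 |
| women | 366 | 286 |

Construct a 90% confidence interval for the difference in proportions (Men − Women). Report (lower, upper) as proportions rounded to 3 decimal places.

(-0.363, -0.252)

First, p̂₁ = 174/367 = 0.4741; p̂₂ = 286/366 = 0.7814.
The two standard errors are √(0.4741×0.5259/367) = 0.02606 and √(0.7814×0.2186/366) = 0.02160.
Because the samples are independent, SE_diff = √(0.02606² + 0.02160²) = 0.03385.
Using z* = 1.645 for 90%, ME = 1.645 × 0.03385 = 0.05568.
p̂₁ − p̂₂ = -0.3073; interval -0.3073 ± 0.05568 gives (-0.363, -0.252).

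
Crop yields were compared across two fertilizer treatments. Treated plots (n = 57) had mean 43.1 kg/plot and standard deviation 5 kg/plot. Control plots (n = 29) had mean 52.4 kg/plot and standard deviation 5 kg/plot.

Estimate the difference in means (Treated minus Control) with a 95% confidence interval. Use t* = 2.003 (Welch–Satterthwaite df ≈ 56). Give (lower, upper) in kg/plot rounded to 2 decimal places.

(-11.58, -7.02)

SE₁ = s₁/√n₁ = 5/√57 = 0.6623; SE₂ = 5/√29 = 0.9285.
Independent samples, unequal variances: SE_diff = √(SE₁² + SE₂²) = √(0.43864129 + 0.86211225) = 1.1405.
t* = 2.003, so margin of error = 2.003 × 1.1405 = 2.2844.
Difference in means = 43.1 − 52.4 = -9.3000.
-9.3000 ± 2.2844 → (-11.58, -7.02).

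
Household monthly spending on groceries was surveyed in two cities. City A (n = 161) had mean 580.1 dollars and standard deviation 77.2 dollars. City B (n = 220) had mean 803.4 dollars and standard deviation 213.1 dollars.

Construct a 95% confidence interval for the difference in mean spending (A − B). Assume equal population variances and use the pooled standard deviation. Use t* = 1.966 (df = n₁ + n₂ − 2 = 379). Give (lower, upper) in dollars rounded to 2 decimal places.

Pooled variance s_p² = [160·77.2² + 219·213.1²] / (161+220−2) = 28756.5092, so s_p = 169.5774.
SE_diff = s_p·√(1/n₁ + 1/n₂) = 169.5774·√(1/161 + 1/220) = 17.5876.
t* = 1.966; margin = 1.966 × 17.5876 = 34.5772.
Difference = 580.1 − 803.4 = -223.3000.
-223.3000 ± 34.5772 → (-257.88, -188.72).

(-257.88, -188.72)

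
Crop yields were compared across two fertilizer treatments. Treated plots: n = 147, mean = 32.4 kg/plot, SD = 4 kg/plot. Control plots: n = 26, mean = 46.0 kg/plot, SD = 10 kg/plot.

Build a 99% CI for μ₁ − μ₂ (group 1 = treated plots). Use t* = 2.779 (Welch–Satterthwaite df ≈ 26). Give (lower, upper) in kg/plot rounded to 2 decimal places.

(-19.13, -8.07)

SE₁ = s₁/√n₁ = 4/√147 = 0.3299; SE₂ = 10/√26 = 1.9612.
Independent samples, unequal variances: SE_diff = √(SE₁² + SE₂²) = √(0.10883401 + 3.84630544) = 1.9888.
t* = 2.779, so margin of error = 2.779 × 1.9888 = 5.5269.
Difference in means = 32.4 − 46.0 = -13.6000.
-13.6000 ± 5.5269 → (-19.13, -8.07).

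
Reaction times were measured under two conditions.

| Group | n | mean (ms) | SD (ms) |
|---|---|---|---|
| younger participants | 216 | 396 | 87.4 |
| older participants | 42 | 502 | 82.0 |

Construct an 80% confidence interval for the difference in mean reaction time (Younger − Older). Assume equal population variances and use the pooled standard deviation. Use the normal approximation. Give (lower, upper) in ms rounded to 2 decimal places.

Pooled variance s_p² = [215·87.4² + 41·82.0²] / (216+42−2) = 7492.2555, so s_p = 86.5578.
SE_diff = s_p·√(1/n₁ + 1/n₂) = 86.5578·√(1/216 + 1/42) = 14.5970.
z* = 1.282; margin = 1.282 × 14.5970 = 18.7134.
Difference = 396 − 502 = -106.0000.
-106.0000 ± 18.7134 → (-124.71, -87.29).

(-124.71, -87.29)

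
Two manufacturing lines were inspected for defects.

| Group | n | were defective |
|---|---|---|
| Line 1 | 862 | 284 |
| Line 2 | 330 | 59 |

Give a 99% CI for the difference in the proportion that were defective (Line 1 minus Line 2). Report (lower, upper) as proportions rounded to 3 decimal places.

p̂₁ = 284/862 = 0.3295 and p̂₂ = 59/330 = 0.1788.
SE₁ = √(p̂₁(1−p̂₁)/n₁) = √(0.3295·0.6705/862) = 0.01601; SE₂ = √(0.1788·0.8212/330) = 0.02109.
Independent samples: SE of the difference = √(SE₁² + SE₂²) = √(0.0002563201 + 0.0004447881) = 0.02648.
z* for 99% confidence is 2.576, so the margin of error is 2.576 × 0.02648 = 0.06821.
Point estimate p̂₁ − p̂₂ = 0.3295 − 0.1788 = 0.1507.
0.1507 ± 0.06821 → (0.082, 0.219).

(0.082, 0.219)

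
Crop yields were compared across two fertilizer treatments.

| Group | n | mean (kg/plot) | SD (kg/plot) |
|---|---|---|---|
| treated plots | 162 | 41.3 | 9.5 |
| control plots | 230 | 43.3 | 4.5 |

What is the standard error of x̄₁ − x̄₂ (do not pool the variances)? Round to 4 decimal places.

SE₁ = s₁/√n₁ = 9.5/√162 = 0.7464; SE₂ = 4.5/√230 = 0.2967.
Independent samples, unequal variances: SE_diff = √(SE₁² + SE₂²) = √(0.55711296 + 0.08803089) = 0.8032.

0.8032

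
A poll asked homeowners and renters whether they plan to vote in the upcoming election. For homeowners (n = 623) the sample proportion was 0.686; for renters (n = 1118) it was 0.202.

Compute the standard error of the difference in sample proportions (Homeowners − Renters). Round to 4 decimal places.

0.0221

SE₁ = √(p̂₁(1−p̂₁)/n₁) = √(0.6860·0.3140/623) = 0.01859; SE₂ = √(0.2020·0.7980/1118) = 0.01201.
Independent samples: SE of the difference = √(SE₁² + SE₂²) = √(0.0003455881 + 0.0001442401) = 0.02213.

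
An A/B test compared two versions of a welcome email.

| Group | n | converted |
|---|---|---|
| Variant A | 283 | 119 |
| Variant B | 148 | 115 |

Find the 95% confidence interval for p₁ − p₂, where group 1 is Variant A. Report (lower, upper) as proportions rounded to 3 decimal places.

(-0.445, -0.268)

p̂₁ = 119/283 = 0.4205 and p̂₂ = 115/148 = 0.7770.
SE₁ = √(p̂₁(1−p̂₁)/n₁) = √(0.4205·0.5795/283) = 0.02934; SE₂ = √(0.7770·0.2230/148) = 0.03422.
Independent samples: SE of the difference = √(SE₁² + SE₂²) = √(0.0008608356 + 0.0011710084) = 0.04508.
z* for 95% confidence is 1.960, so the margin of error is 1.960 × 0.04508 = 0.08836.
Point estimate p̂₁ − p̂₂ = 0.4205 − 0.7770 = -0.3565.
-0.3565 ± 0.08836 → (-0.445, -0.268).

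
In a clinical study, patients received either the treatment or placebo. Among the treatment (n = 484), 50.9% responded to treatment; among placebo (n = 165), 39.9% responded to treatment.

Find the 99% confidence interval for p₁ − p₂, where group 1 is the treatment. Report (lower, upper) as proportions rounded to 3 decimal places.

The two standard errors are √(0.5090×0.4910/484) = 0.02272 and √(0.3990×0.6010/165) = 0.03812.
Because the samples are independent, SE_diff = √(0.02272² + 0.03812²) = 0.04438.
Using z* = 2.576 for 99%, ME = 2.576 × 0.04438 = 0.11432.
p̂₁ − p̂₂ = 0.1100; interval 0.1100 ± 0.11432 gives (-0.004, 0.224).

(-0.004, 0.224)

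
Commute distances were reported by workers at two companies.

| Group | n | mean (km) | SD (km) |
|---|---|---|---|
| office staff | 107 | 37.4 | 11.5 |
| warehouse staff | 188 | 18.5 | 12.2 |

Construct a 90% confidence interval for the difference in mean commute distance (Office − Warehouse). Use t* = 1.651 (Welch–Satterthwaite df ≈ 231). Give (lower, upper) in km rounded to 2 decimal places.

(16.55, 21.25)

SE₁ = s₁/√n₁ = 11.5/√107 = 1.1117; SE₂ = 12.2/√188 = 0.8898.
Independent samples, unequal variances: SE_diff = √(SE₁² + SE₂²) = √(1.23587689 + 0.79174404) = 1.4239.
t* = 1.651, so margin of error = 1.651 × 1.4239 = 2.3509.
Difference in means = 37.4 − 18.5 = 18.9000.
18.9000 ± 2.3509 → (16.55, 21.25).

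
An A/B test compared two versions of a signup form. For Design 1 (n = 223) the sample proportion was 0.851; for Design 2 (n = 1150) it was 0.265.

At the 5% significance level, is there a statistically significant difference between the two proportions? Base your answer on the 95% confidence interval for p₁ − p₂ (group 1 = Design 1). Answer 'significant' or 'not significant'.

significant

The two standard errors are √(0.8510×0.1490/223) = 0.02385 and √(0.2650×0.7350/1150) = 0.01301.
Because the samples are independent, SE_diff = √(0.02385² + 0.01301²) = 0.02717.
Using z* = 1.960 for 95%, ME = 1.960 × 0.02717 = 0.05325.
p̂₁ − p̂₂ = 0.5860; interval 0.5860 ± 0.05325 gives (0.53275, 0.63925).
The interval (0.53275, 0.63925) does not contain 0, so the difference is significant.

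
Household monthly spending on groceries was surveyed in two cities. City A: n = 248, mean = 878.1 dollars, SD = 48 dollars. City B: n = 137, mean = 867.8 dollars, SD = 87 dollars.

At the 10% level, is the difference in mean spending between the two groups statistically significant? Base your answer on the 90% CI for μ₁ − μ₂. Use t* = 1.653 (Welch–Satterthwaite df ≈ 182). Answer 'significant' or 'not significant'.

not significant

Per-group SEs: s₁/√n₁ = 48/√248 = 3.0480, s₂/√n₂ = 87/√137 = 7.4329.
Unpooled SE of the difference: √(9.290304 + 55.24800241) = 8.0336.
Margin of error = t* · SE = 1.653 × 8.0336 = 13.2795.
x̄₁ − x̄₂ = 878.1 − 867.8 = 10.3000.
CI: 10.3000 ± 13.2795 = (-2.9795, 23.5795).
The interval (-2.9795, 23.5795) contains 0, so the difference is not significant.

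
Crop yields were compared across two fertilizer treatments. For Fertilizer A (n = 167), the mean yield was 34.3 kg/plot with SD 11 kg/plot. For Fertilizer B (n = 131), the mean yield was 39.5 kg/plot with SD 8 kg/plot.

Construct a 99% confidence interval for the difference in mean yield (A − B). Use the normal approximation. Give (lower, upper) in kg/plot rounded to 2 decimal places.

(-8.04, -2.36)

SE₁ = s₁/√n₁ = 11/√167 = 0.8512; SE₂ = 8/√131 = 0.6990.
Independent samples, unequal variances: SE_diff = √(SE₁² + SE₂²) = √(0.72454144 + 0.488601) = 1.1014.
z* = 2.576, so margin of error = 2.576 × 1.1014 = 2.8372.
Difference in means = 34.3 − 39.5 = -5.2000.
-5.2000 ± 2.8372 → (-8.04, -2.36).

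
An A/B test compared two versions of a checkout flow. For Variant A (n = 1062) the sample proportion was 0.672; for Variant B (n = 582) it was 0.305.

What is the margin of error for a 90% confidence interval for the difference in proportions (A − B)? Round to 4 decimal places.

SE₁ = √(p̂₁(1−p̂₁)/n₁) = √(0.6720·0.3280/1062) = 0.01441; SE₂ = √(0.3050·0.6950/582) = 0.01908.
Independent samples: SE of the difference = √(SE₁² + SE₂²) = √(0.0002076481 + 0.0003640464) = 0.02391.
z* for 90% confidence is 1.645, so the margin of error is 1.645 × 0.02391 = 0.03933.

0.0393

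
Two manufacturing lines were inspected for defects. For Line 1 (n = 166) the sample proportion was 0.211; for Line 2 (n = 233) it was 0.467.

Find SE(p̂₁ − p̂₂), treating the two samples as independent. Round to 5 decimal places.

The two standard errors are √(0.2110×0.7890/166) = 0.03167 and √(0.4670×0.5330/233) = 0.03268.
Because the samples are independent, SE_diff = √(0.03167² + 0.03268²) = 0.04551.

0.04551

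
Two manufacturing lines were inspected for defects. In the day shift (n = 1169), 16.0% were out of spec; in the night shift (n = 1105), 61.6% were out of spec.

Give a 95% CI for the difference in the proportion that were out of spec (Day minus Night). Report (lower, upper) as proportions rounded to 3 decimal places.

(-0.492, -0.420)

Each SE is √(p̂(1−p̂)/n): √(0.1600·0.8400/1169) = 0.01072 and √(0.6160·0.3840/1105) = 0.01463.
SE(p̂₁ − p̂₂) = √(SE₁² + SE₂²) = √(0.0001149184 + 0.0002140369) = 0.01814, since the two samples are independent.
At 95% confidence z* = 1.960; margin = 1.960 × 0.01814 = 0.03555.
The difference is 0.1600 − 0.6160 = -0.4560, so the interval is -0.4560 ± 0.03555 = (-0.492, -0.420).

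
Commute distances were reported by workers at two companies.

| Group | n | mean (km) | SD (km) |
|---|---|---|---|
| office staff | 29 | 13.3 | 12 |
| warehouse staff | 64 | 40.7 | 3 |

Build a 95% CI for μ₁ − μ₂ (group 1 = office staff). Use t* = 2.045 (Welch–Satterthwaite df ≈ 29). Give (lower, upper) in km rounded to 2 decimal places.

SE₁ = s₁/√n₁ = 12/√29 = 2.2283; SE₂ = 3/√64 = 0.3750.
Independent samples, unequal variances: SE_diff = √(SE₁² + SE₂²) = √(4.96532089 + 0.140625) = 2.2596.
t* = 2.045, so margin of error = 2.045 × 2.2596 = 4.6209.
Difference in means = 13.3 − 40.7 = -27.4000.
-27.4000 ± 4.6209 → (-32.02, -22.78).

(-32.02, -22.78)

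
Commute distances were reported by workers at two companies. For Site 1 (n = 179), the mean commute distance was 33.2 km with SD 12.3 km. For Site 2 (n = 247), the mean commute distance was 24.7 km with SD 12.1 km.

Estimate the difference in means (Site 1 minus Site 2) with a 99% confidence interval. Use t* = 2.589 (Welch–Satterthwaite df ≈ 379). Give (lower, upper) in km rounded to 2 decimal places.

Per-group SEs: s₁/√n₁ = 12.3/√179 = 0.9193, s₂/√n₂ = 12.1/√247 = 0.7699.
Unpooled SE of the difference: √(0.84511249 + 0.59274601) = 1.1991.
Margin of error = t* · SE = 2.589 × 1.1991 = 3.1045.
x̄₁ − x̄₂ = 33.2 − 24.7 = 8.5000.
CI: 8.5000 ± 3.1045 = (5.40, 11.60).

(5.40, 11.60)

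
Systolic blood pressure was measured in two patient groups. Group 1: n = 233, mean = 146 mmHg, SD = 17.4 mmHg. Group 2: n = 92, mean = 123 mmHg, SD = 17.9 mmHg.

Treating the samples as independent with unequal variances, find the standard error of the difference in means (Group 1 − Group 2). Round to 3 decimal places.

Per-group SEs: s₁/√n₁ = 17.4/√233 = 1.1399, s₂/√n₂ = 17.9/√92 = 1.8662.
Unpooled SE of the difference: √(1.29937201 + 3.48270244) = 2.1868.

2.187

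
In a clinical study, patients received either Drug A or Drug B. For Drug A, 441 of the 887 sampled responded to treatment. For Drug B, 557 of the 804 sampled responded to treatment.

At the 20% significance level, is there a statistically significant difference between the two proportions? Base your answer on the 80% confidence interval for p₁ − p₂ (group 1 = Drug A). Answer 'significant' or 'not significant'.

significant

p̂₁ = 441/887 = 0.4972 and p̂₂ = 557/804 = 0.6928.
SE₁ = √(p̂₁(1−p̂₁)/n₁) = √(0.4972·0.5028/887) = 0.01679; SE₂ = √(0.6928·0.3072/804) = 0.01627.
Independent samples: SE of the difference = √(SE₁² + SE₂²) = √(0.0002819041 + 0.0002647129) = 0.02338.
z* for 80% confidence is 1.282, so the margin of error is 1.282 × 0.02338 = 0.02997.
Point estimate p̂₁ − p̂₂ = 0.4972 − 0.6928 = -0.1956.
-0.1956 ± 0.02997 → (-0.22557, -0.16563).
The interval (-0.22557, -0.16563) does not contain 0, so the difference is significant.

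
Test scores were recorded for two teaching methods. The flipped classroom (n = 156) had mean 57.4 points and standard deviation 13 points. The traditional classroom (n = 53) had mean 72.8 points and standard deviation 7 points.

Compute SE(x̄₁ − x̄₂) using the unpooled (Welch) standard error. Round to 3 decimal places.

1.417

Per-group SEs: s₁/√n₁ = 13/√156 = 1.0408, s₂/√n₂ = 7/√53 = 0.9615.
Unpooled SE of the difference: √(1.08326464 + 0.92448225) = 1.4169.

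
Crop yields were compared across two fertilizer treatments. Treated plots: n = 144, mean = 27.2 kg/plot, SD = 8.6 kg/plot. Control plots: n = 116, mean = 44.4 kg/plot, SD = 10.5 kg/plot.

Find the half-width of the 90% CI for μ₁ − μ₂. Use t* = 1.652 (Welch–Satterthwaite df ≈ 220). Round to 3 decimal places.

1.999

Standard errors of each mean: 8.6/√144 = 0.7167 and 10.5/√116 = 0.9749.
SE(x̄₁ − x̄₂) = √(0.7167² + 0.9749²) = 1.2100 for independent samples with unequal variances.
With t* = 1.652, the margin is 1.652 × 1.2100 = 1.9989.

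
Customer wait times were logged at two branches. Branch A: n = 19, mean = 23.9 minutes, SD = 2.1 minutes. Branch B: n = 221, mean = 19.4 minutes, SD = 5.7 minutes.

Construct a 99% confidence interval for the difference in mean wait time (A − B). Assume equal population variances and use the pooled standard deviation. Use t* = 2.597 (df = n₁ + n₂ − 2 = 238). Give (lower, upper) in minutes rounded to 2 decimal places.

Pooled variance s_p² = [18·2.1² + 220·5.7²] / (19+221−2) = 30.3663, so s_p = 5.5106.
SE_diff = s_p·√(1/n₁ + 1/n₂) = 5.5106·√(1/19 + 1/221) = 1.3174.
t* = 2.597; margin = 2.597 × 1.3174 = 3.4213.
Difference = 23.9 − 19.4 = 4.5000.
4.5000 ± 3.4213 → (1.08, 7.92).

(1.08, 7.92)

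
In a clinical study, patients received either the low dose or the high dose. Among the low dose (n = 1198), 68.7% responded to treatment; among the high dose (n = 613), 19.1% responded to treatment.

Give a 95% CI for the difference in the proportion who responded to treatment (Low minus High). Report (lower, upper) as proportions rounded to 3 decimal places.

(0.455, 0.537)

Each SE is √(p̂(1−p̂)/n): √(0.6870·0.3130/1198) = 0.01340 and √(0.1910·0.8090/613) = 0.01588.
SE(p̂₁ − p̂₂) = √(SE₁² + SE₂²) = √(0.00017956 + 0.0002521744) = 0.02078, since the two samples are independent.
At 95% confidence z* = 1.960; margin = 1.960 × 0.02078 = 0.04073.
The difference is 0.6870 − 0.1910 = 0.4960, so the interval is 0.4960 ± 0.04073 = (0.455, 0.537).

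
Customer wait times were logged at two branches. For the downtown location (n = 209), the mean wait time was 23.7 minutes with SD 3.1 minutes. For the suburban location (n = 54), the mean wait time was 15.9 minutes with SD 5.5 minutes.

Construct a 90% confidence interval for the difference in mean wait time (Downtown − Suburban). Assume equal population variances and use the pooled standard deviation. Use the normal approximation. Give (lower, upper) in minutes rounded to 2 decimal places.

s_p = √[((n₁−1)s₁² + (n₂−1)s₂²)/(n₁+n₂−2)] = √[(208·3.1² + 53·5.5²)/261] = 3.7150.
SE = 3.7150·√(1/209 + 1/54) = 0.5671.
With z* = 1.645, margin = 1.645 × 0.5671 = 0.9329.
x̄₁ − x̄₂ = 23.7 − 15.9 = 7.8000; interval 7.8000 ± 0.9329 = (6.87, 8.73).

(6.87, 8.73)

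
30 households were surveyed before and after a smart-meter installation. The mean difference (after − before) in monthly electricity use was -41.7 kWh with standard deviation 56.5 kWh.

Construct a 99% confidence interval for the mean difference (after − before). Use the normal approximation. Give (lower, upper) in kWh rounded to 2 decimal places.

This is a matched-pairs design, so SE = s_d/√n = 56.5/√30 = 10.3154.
Margin = 2.576 × 10.3154 = 26.5725; the interval is -41.7 ± 26.5725 = (-68.27, -15.13).

(-68.27, -15.13)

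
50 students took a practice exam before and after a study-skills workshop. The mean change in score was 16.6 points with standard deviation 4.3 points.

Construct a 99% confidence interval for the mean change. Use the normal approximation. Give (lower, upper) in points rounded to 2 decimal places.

(15.03, 18.17)

Paired design: SE = s_d/√n = 4.3/√50 = 0.6081.
z* = 2.576; margin of error = 2.576 × 0.6081 = 1.5665.
16.6 ± 1.5665 → (15.03, 18.17).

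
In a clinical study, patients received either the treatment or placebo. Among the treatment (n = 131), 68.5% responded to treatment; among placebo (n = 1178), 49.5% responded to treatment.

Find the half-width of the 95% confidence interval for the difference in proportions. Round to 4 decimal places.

0.0845

SE₁ = √(p̂₁(1−p̂₁)/n₁) = √(0.6850·0.3150/131) = 0.04058; SE₂ = √(0.4950·0.5050/1178) = 0.01457.
Independent samples: SE of the difference = √(SE₁² + SE₂²) = √(0.0016467364 + 0.0002122849) = 0.04312.
z* for 95% confidence is 1.960, so the margin of error is 1.960 × 0.04312 = 0.08452.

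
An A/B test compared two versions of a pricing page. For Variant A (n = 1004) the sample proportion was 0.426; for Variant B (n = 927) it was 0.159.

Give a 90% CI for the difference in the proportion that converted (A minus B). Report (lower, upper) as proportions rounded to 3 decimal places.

The two standard errors are √(0.4260×0.5740/1004) = 0.01561 and √(0.1590×0.8410/927) = 0.01201.
Because the samples are independent, SE_diff = √(0.01561² + 0.01201²) = 0.01970.
Using z* = 1.645 for 90%, ME = 1.645 × 0.01970 = 0.03241.
p̂₁ − p̂₂ = 0.2670; interval 0.2670 ± 0.03241 gives (0.235, 0.299).

(0.235, 0.299)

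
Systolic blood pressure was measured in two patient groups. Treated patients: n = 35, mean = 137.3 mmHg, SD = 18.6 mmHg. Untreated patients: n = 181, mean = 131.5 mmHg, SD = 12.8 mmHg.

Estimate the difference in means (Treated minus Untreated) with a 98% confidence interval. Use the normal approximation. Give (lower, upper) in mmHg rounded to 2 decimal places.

Standard errors of each mean: 18.6/√35 = 3.1440 and 12.8/√181 = 0.9514.
SE(x̄₁ − x̄₂) = √(3.1440² + 0.9514²) = 3.2848 for independent samples with unequal variances.
With z* = 2.326, the margin is 2.326 × 3.2848 = 7.6404.
x̄₁ − x̄₂ = 137.3 − 131.5 = 5.8000; the interval is 5.8000 ± 7.6404 = (-1.84, 13.44).

(-1.84, 13.44)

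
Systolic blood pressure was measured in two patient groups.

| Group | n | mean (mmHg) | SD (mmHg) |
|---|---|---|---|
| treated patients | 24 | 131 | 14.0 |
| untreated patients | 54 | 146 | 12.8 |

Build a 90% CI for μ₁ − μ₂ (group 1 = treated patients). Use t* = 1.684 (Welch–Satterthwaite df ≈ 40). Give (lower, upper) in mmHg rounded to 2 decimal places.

Standard errors of each mean: 14.0/√24 = 2.8577 and 12.8/√54 = 1.7419.
SE(x̄₁ − x̄₂) = √(2.8577² + 1.7419²) = 3.3467 for independent samples with unequal variances.
With t* = 1.684, the margin is 1.684 × 3.3467 = 5.6358.
x̄₁ − x̄₂ = 131 − 146 = -15.0000; the interval is -15.0000 ± 5.6358 = (-20.64, -9.36).

(-20.64, -9.36)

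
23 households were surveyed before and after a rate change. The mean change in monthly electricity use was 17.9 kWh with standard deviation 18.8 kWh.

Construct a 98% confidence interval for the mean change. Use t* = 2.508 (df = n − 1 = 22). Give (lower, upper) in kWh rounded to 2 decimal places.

This is a matched-pairs design, so SE = s_d/√n = 18.8/√23 = 3.9201.
Margin = 2.508 × 3.9201 = 9.8316; the interval is 17.9 ± 9.8316 = (8.07, 27.73).

(8.07, 27.73)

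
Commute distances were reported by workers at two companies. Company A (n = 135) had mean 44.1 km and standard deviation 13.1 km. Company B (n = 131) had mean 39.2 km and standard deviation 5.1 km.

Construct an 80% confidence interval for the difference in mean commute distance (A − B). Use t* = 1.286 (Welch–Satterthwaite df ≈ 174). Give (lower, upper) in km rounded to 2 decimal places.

Standard errors of each mean: 13.1/√135 = 1.1275 and 5.1/√131 = 0.4456.
SE(x̄₁ − x̄₂) = √(1.1275² + 0.4456²) = 1.2124 for independent samples with unequal variances.
With t* = 1.286, the margin is 1.286 × 1.2124 = 1.5591.
x̄₁ − x̄₂ = 44.1 − 39.2 = 4.9000; the interval is 4.9000 ± 1.5591 = (3.34, 6.46).

(3.34, 6.46)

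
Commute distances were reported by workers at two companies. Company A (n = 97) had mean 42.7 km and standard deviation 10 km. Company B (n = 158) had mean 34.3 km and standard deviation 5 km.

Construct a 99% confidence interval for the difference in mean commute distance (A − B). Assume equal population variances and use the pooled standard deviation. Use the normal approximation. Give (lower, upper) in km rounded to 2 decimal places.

s_p = √[((n₁−1)s₁² + (n₂−1)s₂²)/(n₁+n₂−2)] = √[(96·10² + 157·5²)/253] = 7.3115.
SE = 7.3115·√(1/97 + 1/158) = 0.9431.
With z* = 2.576, margin = 2.576 × 0.9431 = 2.4294.
x̄₁ − x̄₂ = 42.7 − 34.3 = 8.4000; interval 8.4000 ± 2.4294 = (5.97, 10.83).

(5.97, 10.83)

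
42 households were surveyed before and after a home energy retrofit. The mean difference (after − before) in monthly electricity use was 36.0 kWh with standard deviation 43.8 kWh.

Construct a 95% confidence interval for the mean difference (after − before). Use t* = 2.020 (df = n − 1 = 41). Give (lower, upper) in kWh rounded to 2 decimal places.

Paired design: SE = s_d/√n = 43.8/√42 = 6.7585.
t* = 2.020; margin of error = 2.020 × 6.7585 = 13.6522.
36.0 ± 13.6522 → (22.35, 49.65).

(22.35, 49.65)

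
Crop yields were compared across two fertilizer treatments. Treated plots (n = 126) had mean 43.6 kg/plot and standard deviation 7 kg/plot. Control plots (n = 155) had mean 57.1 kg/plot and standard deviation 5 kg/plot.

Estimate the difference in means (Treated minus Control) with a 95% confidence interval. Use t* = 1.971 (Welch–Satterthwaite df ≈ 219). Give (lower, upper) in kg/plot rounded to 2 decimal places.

(-14.96, -12.04)

Per-group SEs: s₁/√n₁ = 7/√126 = 0.6236, s₂/√n₂ = 5/√155 = 0.4016.
Unpooled SE of the difference: √(0.38887696 + 0.16128256) = 0.7417.
Margin of error = t* · SE = 1.971 × 0.7417 = 1.4619.
x̄₁ − x̄₂ = 43.6 − 57.1 = -13.5000.
CI: -13.5000 ± 1.4619 = (-14.96, -12.04).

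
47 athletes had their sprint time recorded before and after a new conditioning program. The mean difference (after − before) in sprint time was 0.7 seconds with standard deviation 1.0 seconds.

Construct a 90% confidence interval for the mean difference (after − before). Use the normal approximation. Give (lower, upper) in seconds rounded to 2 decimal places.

This is a matched-pairs design, so SE = s_d/√n = 1.0/√47 = 0.1459.
Margin = 1.645 × 0.1459 = 0.2400; the interval is 0.7 ± 0.2400 = (0.46, 0.94).

(0.46, 0.94)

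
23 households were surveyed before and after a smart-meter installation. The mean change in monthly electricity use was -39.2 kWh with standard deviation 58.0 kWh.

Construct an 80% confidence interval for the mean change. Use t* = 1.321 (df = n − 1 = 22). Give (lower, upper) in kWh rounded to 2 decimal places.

(-55.18, -23.22)

Paired design: SE = s_d/√n = 58.0/√23 = 12.0938.
t* = 1.321; margin of error = 1.321 × 12.0938 = 15.9759.
-39.2 ± 15.9759 → (-55.18, -23.22).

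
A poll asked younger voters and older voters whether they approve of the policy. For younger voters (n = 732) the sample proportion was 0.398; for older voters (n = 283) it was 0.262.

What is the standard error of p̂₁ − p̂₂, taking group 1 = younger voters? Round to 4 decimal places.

Each SE is √(p̂(1−p̂)/n): √(0.3980·0.6020/732) = 0.01809 and √(0.2620·0.7380/283) = 0.02614.
SE(p̂₁ − p̂₂) = √(SE₁² + SE₂²) = √(0.0003272481 + 0.0006832996) = 0.03179, since the two samples are independent.

0.0318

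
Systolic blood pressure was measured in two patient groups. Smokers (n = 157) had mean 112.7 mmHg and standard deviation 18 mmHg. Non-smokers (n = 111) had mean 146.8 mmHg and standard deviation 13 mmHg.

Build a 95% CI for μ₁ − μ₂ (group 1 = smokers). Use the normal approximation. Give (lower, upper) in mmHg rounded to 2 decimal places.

Standard errors of each mean: 18/√157 = 1.4366 and 13/√111 = 1.2339.
SE(x̄₁ − x̄₂) = √(1.4366² + 1.2339²) = 1.8938 for independent samples with unequal variances.
With z* = 1.960, the margin is 1.960 × 1.8938 = 3.7118.
x̄₁ − x̄₂ = 112.7 − 146.8 = -34.1000; the interval is -34.1000 ± 3.7118 = (-37.81, -30.39).

(-37.81, -30.39)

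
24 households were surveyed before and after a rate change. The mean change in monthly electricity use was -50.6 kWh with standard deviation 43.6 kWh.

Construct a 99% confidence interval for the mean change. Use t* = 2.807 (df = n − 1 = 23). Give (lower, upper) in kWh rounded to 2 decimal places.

Paired design: SE = s_d/√n = 43.6/√24 = 8.8998.
t* = 2.807; margin of error = 2.807 × 8.8998 = 24.9817.
-50.6 ± 24.9817 → (-75.58, -25.62).

(-75.58, -25.62)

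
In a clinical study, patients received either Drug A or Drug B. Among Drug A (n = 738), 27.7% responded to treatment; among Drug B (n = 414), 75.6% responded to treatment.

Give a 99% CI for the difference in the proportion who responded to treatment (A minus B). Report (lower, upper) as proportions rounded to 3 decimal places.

(-0.548, -0.410)

The two standard errors are √(0.2770×0.7230/738) = 0.01647 and √(0.7560×0.2440/414) = 0.02111.
Because the samples are independent, SE_diff = √(0.01647² + 0.02111²) = 0.02677.
Using z* = 2.576 for 99%, ME = 2.576 × 0.02677 = 0.06896.
p̂₁ − p̂₂ = -0.4790; interval -0.4790 ± 0.06896 gives (-0.548, -0.410).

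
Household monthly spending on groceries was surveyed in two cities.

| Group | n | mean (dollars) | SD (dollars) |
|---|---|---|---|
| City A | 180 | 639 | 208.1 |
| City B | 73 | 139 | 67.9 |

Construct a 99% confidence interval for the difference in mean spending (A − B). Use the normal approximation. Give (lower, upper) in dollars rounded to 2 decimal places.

Per-group SEs: s₁/√n₁ = 208.1/√180 = 15.5109, s₂/√n₂ = 67.9/√73 = 7.9471.
Unpooled SE of the difference: √(240.58801881 + 63.15639841) = 17.4283.
Margin of error = z* · SE = 2.576 × 17.4283 = 44.8953.
x̄₁ − x̄₂ = 639 − 139 = 500.0000.
CI: 500.0000 ± 44.8953 = (455.10, 544.90).

(455.10, 544.90)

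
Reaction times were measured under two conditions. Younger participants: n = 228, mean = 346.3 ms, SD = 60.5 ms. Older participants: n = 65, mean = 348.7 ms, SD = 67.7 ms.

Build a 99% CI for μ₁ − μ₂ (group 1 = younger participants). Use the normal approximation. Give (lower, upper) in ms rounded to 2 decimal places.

Per-group SEs: s₁/√n₁ = 60.5/√228 = 4.0067, s₂/√n₂ = 67.7/√65 = 8.3972.
Unpooled SE of the difference: √(16.05364489 + 70.51296784) = 9.3041.
Margin of error = z* · SE = 2.576 × 9.3041 = 23.9674.
x̄₁ − x̄₂ = 346.3 − 348.7 = -2.4000.
CI: -2.4000 ± 23.9674 = (-26.37, 21.57).

(-26.37, 21.57)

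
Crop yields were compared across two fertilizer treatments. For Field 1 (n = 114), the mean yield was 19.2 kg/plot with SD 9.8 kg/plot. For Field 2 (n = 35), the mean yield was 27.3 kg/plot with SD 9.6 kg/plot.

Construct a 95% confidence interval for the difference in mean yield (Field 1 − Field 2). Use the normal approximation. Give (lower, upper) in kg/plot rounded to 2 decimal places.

Standard errors of each mean: 9.8/√114 = 0.9179 and 9.6/√35 = 1.6227.
SE(x̄₁ − x̄₂) = √(0.9179² + 1.6227²) = 1.8643 for independent samples with unequal variances.
With z* = 1.960, the margin is 1.960 × 1.8643 = 3.6540.
x̄₁ − x̄₂ = 19.2 − 27.3 = -8.1000; the interval is -8.1000 ± 3.6540 = (-11.75, -4.45).

(-11.75, -4.45)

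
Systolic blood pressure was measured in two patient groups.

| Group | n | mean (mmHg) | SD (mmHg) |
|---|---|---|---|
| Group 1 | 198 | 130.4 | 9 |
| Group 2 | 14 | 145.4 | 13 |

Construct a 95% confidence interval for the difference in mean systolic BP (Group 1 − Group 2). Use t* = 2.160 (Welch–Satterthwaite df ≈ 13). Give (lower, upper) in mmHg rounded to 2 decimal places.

(-22.63, -7.37)

Standard errors of each mean: 9/√198 = 0.6396 and 13/√14 = 3.4744.
SE(x̄₁ − x̄₂) = √(0.6396² + 3.4744²) = 3.5328 for independent samples with unequal variances.
With t* = 2.160, the margin is 2.160 × 3.5328 = 7.6308.
x̄₁ − x̄₂ = 130.4 − 145.4 = -15.0000; the interval is -15.0000 ± 7.6308 = (-22.63, -7.37).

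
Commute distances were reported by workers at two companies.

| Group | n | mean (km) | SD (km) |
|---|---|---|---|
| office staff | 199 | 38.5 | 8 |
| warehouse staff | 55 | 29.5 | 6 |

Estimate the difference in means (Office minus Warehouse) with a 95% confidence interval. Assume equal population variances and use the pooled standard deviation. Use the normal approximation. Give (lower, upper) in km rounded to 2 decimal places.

(6.73, 11.27)

Pooled variance s_p² = [198·8² + 54·6²] / (199+55−2) = 58.0000, so s_p = 7.6158.
SE_diff = s_p·√(1/n₁ + 1/n₂) = 7.6158·√(1/199 + 1/55) = 1.1602.
z* = 1.960; margin = 1.960 × 1.1602 = 2.2740.
Difference = 38.5 − 29.5 = 9.0000.
9.0000 ± 2.2740 → (6.73, 11.27).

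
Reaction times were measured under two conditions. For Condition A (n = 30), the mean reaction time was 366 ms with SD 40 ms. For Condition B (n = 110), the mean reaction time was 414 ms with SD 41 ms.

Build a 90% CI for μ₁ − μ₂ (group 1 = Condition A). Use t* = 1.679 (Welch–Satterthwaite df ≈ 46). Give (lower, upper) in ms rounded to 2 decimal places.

(-61.91, -34.09)

SE₁ = s₁/√n₁ = 40/√30 = 7.3030; SE₂ = 41/√110 = 3.9092.
Independent samples, unequal variances: SE_diff = √(SE₁² + SE₂²) = √(53.333809 + 15.28184464) = 8.2835.
t* = 1.679, so margin of error = 1.679 × 8.2835 = 13.9080.
Difference in means = 366 − 414 = -48.0000.
-48.0000 ± 13.9080 → (-61.91, -34.09).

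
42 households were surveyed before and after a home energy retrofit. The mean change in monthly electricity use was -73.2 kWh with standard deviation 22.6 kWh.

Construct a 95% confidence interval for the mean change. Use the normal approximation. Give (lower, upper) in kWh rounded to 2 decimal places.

(-80.04, -66.36)

This is a matched-pairs design, so SE = s_d/√n = 22.6/√42 = 3.4873.
Margin = 1.960 × 3.4873 = 6.8351; the interval is -73.2 ± 6.8351 = (-80.04, -66.36).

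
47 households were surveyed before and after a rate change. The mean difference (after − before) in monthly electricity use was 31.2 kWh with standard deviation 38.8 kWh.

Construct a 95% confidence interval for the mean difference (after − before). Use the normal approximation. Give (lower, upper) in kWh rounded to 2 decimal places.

This is a matched-pairs design, so SE = s_d/√n = 38.8/√47 = 5.6596.
Margin = 1.960 × 5.6596 = 11.0928; the interval is 31.2 ± 11.0928 = (20.11, 42.29).

(20.11, 42.29)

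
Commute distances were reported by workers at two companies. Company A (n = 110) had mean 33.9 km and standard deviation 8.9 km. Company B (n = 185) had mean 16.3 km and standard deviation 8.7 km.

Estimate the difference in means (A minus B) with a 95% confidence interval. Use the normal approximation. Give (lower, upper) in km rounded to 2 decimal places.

Per-group SEs: s₁/√n₁ = 8.9/√110 = 0.8486, s₂/√n₂ = 8.7/√185 = 0.6396.
Unpooled SE of the difference: √(0.72012196 + 0.40908816) = 1.0626.
Margin of error = z* · SE = 1.960 × 1.0626 = 2.0827.
x̄₁ − x̄₂ = 33.9 − 16.3 = 17.6000.
CI: 17.6000 ± 2.0827 = (15.52, 19.68).

(15.52, 19.68)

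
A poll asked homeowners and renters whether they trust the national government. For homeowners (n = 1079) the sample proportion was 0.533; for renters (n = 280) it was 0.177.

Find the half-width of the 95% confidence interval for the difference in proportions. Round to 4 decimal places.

0.0537

SE₁ = √(p̂₁(1−p̂₁)/n₁) = √(0.5330·0.4670/1079) = 0.01519; SE₂ = √(0.1770·0.8230/280) = 0.02281.
Independent samples: SE of the difference = √(SE₁² + SE₂²) = √(0.0002307361 + 0.0005202961) = 0.02740.
z* for 95% confidence is 1.960, so the margin of error is 1.960 × 0.02740 = 0.05370.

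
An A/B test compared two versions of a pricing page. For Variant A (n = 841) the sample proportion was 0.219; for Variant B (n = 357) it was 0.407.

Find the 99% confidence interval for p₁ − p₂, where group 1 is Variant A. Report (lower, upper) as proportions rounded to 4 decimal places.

SE₁ = √(p̂₁(1−p̂₁)/n₁) = √(0.2190·0.7810/841) = 0.01426; SE₂ = √(0.4070·0.5930/357) = 0.02600.
Independent samples: SE of the difference = √(SE₁² + SE₂²) = √(0.0002033476 + 0.000676) = 0.02965.
z* for 99% confidence is 2.576, so the margin of error is 2.576 × 0.02965 = 0.07638.
Point estimate p̂₁ − p̂₂ = 0.2190 − 0.4070 = -0.1880.
-0.1880 ± 0.07638 → (-0.2644, -0.1116).

(-0.2644, -0.1116)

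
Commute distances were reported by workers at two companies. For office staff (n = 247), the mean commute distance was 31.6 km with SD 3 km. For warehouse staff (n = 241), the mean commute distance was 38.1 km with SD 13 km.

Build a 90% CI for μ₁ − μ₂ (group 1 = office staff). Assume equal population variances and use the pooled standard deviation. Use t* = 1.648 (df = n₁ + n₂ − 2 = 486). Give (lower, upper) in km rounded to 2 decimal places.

(-7.90, -5.10)

Pooled variance s_p² = [246·3² + 240·13²] / (247+241−2) = 88.0123, so s_p = 9.3815.
SE_diff = s_p·√(1/n₁ + 1/n₂) = 9.3815·√(1/247 + 1/241) = 0.8494.
t* = 1.648; margin = 1.648 × 0.8494 = 1.3998.
Difference = 31.6 − 38.1 = -6.5000.
-6.5000 ± 1.3998 → (-7.90, -5.10).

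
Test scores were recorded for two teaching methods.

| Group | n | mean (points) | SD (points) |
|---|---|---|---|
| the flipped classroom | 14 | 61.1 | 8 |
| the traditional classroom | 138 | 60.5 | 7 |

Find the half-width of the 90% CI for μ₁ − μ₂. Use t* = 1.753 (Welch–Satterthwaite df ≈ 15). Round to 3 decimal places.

3.891

Standard errors of each mean: 8/√14 = 2.1381 and 7/√138 = 0.5959.
SE(x̄₁ − x̄₂) = √(2.1381² + 0.5959²) = 2.2196 for independent samples with unequal variances.
With t* = 1.753, the margin is 1.753 × 2.2196 = 3.8910.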